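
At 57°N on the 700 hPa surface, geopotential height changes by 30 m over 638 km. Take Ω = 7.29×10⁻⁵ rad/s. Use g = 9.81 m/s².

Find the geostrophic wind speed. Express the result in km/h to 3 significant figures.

Coriolis parameter at 57°N:
f = 2Ω sin φ = 2 × 7.29×10⁻⁵ × sin 57° = 1.22×10⁻⁴ s⁻¹
Height gradient: |∂Z/∂n| = 30 m / 638000 m = 4.70×10⁻⁵
On a pressure surface, geostrophic balance gives V_g = (g/f)|∂Z/∂n|:
V_g = 9.81 × 4.70×10⁻⁵ / 1.22×10⁻⁴ = 3.77 m/s
Converting: 3.77 m/s × 3.6 = 13.6 km/h

13.6 km/h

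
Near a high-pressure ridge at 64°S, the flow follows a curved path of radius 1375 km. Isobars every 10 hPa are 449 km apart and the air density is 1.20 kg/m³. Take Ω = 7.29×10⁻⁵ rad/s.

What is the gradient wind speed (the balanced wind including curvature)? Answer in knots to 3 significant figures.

30.1 knots

Coriolis parameter at 64°S:
f = 2Ω sin φ = 2 × 7.29×10⁻⁵ × sin 64° = 1.31×10⁻⁴ s⁻¹
Pressure gradient: |∂P/∂n| = 1000 Pa / 449000 m = 2.23×10⁻³ Pa/m
Geostrophic speed: V_g = |∂P/∂n|/(fρ) = 2.23×10⁻³/(1.31×10⁻⁴ × 1.20) = 14.2 m/s
Around a high, pressure-gradient force acts outward with centrifugal, so Coriolis balances both:
fV = (1/ρ)|∂P/∂n| + V²/R  →  V² − fR·V + fR·V_g = 0
With fR = 1.31×10⁻⁴ × 1375×10³ m = 180 m/s:
V = [fR − √((fR)² − 4 fR V_g)]/2 = [180 − √(180² − 4×180×14.2)]/2 = 15.5 m/s
Supergeostrophic (V > V_g = 14.2 m/s), as expected around a high.
Converting: 15.5 m/s × 1.944 = 30.1 knots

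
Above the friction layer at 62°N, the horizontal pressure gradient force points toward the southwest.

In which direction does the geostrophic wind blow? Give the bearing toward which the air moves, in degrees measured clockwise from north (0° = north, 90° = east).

The pressure-gradient force points toward the southwest (bearing 225°).
Geostrophic balance: in the Northern Hemisphere the Coriolis force deflects motion to the right, so the geostrophic wind blows 90° to the right of the pressure-gradient force (low pressure on the left).
Rotating 225° by 90° clockwise gives 315° — the wind blows toward the northwest.

315°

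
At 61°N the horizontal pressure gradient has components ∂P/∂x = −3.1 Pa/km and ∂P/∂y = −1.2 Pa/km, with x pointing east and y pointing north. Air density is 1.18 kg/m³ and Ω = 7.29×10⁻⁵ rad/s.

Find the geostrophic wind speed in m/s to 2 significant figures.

22 m/s

Coriolis parameter at 61°N:
f = 2Ω sin φ = 2 × 7.29×10⁻⁵ × sin 61° = 1.28×10⁻⁴ s⁻¹
Component geostrophic relations (x east, y north):
u_g = −(1/(fρ)) ∂P/∂y,  v_g = (1/(fρ)) ∂P/∂x
u_g = −(−1.2×10⁻³)/(1.28×10⁻⁴ × 1.18) = 7.97 m/s;  v_g = (−3.1×10⁻³)/(1.28×10⁻⁴ × 1.18) = −20.6 m/s
|V_g| = √(u_g² + v_g²) = 22.1 m/s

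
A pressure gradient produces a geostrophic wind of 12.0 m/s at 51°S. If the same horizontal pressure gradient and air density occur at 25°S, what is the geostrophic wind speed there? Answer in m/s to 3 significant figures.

With the same pressure gradient and density, V_g ∝ 1/f ∝ 1/sin φ.
V₂ = V₁ · sin φ₁ / sin φ₂ = 12.0 × sin 51° / sin 25°
V₂ = 12.0 × 0.7771/0.4226 = 22.1 m/s

22.1 m/s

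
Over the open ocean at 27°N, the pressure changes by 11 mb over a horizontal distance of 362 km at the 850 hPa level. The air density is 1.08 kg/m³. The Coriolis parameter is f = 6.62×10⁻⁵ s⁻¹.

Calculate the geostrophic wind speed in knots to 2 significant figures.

Pressure gradient: |∂P/∂n| = 1100 Pa / 362000 m = 3.04×10⁻³ Pa/m
Geostrophic balance (pressure-gradient force = Coriolis force):
V_g = (1/(fρ)) |∂P/∂n| = 3.04×10⁻³ / (6.62×10⁻⁵ × 1.08) = 42.5 m/s
Converting: 42.5 m/s × 1.944 = 83 knots

83 knots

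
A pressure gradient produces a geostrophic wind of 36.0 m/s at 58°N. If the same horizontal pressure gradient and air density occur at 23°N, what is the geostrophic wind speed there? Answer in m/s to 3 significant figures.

78.1 m/s

With the same pressure gradient and density, V_g ∝ 1/f ∝ 1/sin φ.
V₂ = V₁ · sin φ₁ / sin φ₂ = 36.0 × sin 58° / sin 23°
V₂ = 36.0 × 0.8480/0.3907 = 78.1 m/s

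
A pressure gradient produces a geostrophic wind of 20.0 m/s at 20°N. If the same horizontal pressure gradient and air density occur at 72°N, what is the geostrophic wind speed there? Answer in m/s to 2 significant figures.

7.2 m/s

With the same pressure gradient and density, V_g ∝ 1/f ∝ 1/sin φ.
V₂ = V₁ · sin φ₁ / sin φ₂ = 20.0 × sin 20° / sin 72°
V₂ = 20.0 × 0.3420/0.9511 = 7.2 m/s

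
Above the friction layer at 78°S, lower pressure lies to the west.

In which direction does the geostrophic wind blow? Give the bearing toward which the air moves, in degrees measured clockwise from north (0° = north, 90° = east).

The pressure-gradient force points toward the west (bearing 270°).
Geostrophic balance: in the Southern Hemisphere the Coriolis force deflects motion to the left, so the geostrophic wind blows 90° to the left of the pressure-gradient force (low pressure on the right).
Rotating 270° by 90° counterclockwise gives 180° — the wind blows toward the south.

180°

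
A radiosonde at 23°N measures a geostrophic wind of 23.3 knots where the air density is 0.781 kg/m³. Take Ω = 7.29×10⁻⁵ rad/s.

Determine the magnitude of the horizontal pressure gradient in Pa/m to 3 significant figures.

5.33×10⁻⁴ Pa/m

Coriolis parameter at 23°N:
f = 2Ω sin φ = 2 × 7.29×10⁻⁵ × sin 23° = 5.70×10⁻⁵ s⁻¹
Wind speed in SI: 23.3 knots = 12.0 m/s
Geostrophic balance rearranged: |∂P/∂n| = f ρ V_g
|∂P/∂n| = 5.70×10⁻⁵ × 0.781 × 12.0 = 5.33×10⁻⁴ Pa/m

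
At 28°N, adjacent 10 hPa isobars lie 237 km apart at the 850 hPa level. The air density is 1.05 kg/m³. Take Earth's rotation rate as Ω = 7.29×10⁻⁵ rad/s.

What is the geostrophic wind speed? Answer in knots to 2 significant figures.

110 knots

Coriolis parameter at 28°N:
f = 2Ω sin φ = 2 × 7.29×10⁻⁵ × sin 28° = 6.84×10⁻⁵ s⁻¹
Pressure gradient: |∂P/∂n| = 1000 Pa / 237000 m = 4.22×10⁻³ Pa/m
Geostrophic balance (pressure-gradient force = Coriolis force):
V_g = (1/(fρ)) |∂P/∂n| = 4.22×10⁻³ / (6.84×10⁻⁵ × 1.05) = 58.7 m/s
Converting: 58.7 m/s × 1.944 = 110 knots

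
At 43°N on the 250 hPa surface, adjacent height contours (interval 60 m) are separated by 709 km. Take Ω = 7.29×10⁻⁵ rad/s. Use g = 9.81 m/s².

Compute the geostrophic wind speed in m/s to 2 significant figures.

Coriolis parameter at 43°N:
f = 2Ω sin φ = 2 × 7.29×10⁻⁵ × sin 43° = 9.94×10⁻⁵ s⁻¹
Height gradient: |∂Z/∂n| = 60 m / 709000 m = 8.46×10⁻⁵
On a pressure surface, geostrophic balance gives V_g = (g/f)|∂Z/∂n|:
V_g = 9.81 × 8.46×10⁻⁵ / 9.94×10⁻⁵ = 8.35 m/s

8.3 m/s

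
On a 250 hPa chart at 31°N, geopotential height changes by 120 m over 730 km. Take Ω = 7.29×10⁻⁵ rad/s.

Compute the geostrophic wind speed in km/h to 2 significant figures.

77 km/h

Coriolis parameter at 31°N:
f = 2Ω sin φ = 2 × 7.29×10⁻⁵ × sin 31° = 7.51×10⁻⁵ s⁻¹
Height gradient: |∂Z/∂n| = 120 m / 730000 m = 1.64×10⁻⁴
On a pressure surface, geostrophic balance gives V_g = (g/f)|∂Z/∂n|:
V_g = 9.81 × 1.64×10⁻⁴ / 7.51×10⁻⁵ = 21.5 m/s
Converting: 21.5 m/s × 3.6 = 77 km/h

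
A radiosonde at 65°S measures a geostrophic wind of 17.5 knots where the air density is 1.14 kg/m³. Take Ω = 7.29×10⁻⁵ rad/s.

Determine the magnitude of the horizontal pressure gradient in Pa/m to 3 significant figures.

1.36×10⁻³ Pa/m

Coriolis parameter at 65°S:
f = 2Ω sin φ = 2 × 7.29×10⁻⁵ × sin 65° = 1.32×10⁻⁴ s⁻¹
Wind speed in SI: 17.5 knots = 9.00 m/s
Geostrophic balance rearranged: |∂P/∂n| = f ρ V_g
|∂P/∂n| = 1.32×10⁻⁴ × 1.14 × 9.00 = 1.36×10⁻³ Pa/m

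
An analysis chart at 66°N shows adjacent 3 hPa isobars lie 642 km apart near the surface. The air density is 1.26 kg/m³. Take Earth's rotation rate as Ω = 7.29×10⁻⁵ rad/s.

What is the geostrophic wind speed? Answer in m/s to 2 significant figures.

Coriolis parameter at 66°N:
f = 2Ω sin φ = 2 × 7.29×10⁻⁵ × sin 66° = 1.33×10⁻⁴ s⁻¹
Pressure gradient: |∂P/∂n| = 300 Pa / 642000 m = 4.67×10⁻⁴ Pa/m
Geostrophic balance (pressure-gradient force = Coriolis force):
V_g = (1/(fρ)) |∂P/∂n| = 4.67×10⁻⁴ / (1.33×10⁻⁴ × 1.26) = 2.78 m/s

2.8 m/s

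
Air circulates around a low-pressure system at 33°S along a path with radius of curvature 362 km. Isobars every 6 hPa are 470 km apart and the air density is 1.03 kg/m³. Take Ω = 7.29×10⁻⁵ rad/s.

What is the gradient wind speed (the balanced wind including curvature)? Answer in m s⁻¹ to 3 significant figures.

11.2 m s⁻¹

Coriolis parameter at 33°S:
f = 2Ω sin φ = 2 × 7.29×10⁻⁵ × sin 33° = 7.94×10⁻⁵ s⁻¹
Pressure gradient: |∂P/∂n| = 600 Pa / 470000 m = 1.28×10⁻³ Pa/m
Geostrophic speed: V_g = |∂P/∂n|/(fρ) = 1.28×10⁻³/(7.94×10⁻⁵ × 1.03) = 15.6 m/s
Around a low, centrifugal force acts outward with Coriolis, so pressure-gradient force balances both:
(1/ρ)|∂P/∂n| = fV + V²/R  →  V² + fR·V − fR·V_g = 0
With fR = 7.94×10⁻⁵ × 362×10³ m = 28.7 m/s:
V = [−fR + √((fR)² + 4 fR V_g)]/2 = [−28.7 + √(28.7² + 4×28.7×15.6)]/2 = 11.2 m/s
Subgeostrophic (V < V_g = 15.6 m/s), as expected around a low.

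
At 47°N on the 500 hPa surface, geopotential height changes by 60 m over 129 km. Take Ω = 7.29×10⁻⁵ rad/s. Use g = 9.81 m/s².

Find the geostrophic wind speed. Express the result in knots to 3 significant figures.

Coriolis parameter at 47°N:
f = 2Ω sin φ = 2 × 7.29×10⁻⁵ × sin 47° = 1.07×10⁻⁴ s⁻¹
Height gradient: |∂Z/∂n| = 60 m / 129000 m = 4.65×10⁻⁴
On a pressure surface, geostrophic balance gives V_g = (g/f)|∂Z/∂n|:
V_g = 9.81 × 4.65×10⁻⁴ / 1.07×10⁻⁴ = 42.8 m/s
Converting: 42.8 m/s × 1.944 = 83.2 knots

83.2 knots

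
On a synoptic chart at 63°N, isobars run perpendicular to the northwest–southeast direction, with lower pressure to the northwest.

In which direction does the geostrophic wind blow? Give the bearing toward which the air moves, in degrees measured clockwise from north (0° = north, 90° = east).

045°

The pressure-gradient force points toward the northwest (bearing 315°).
Geostrophic balance: in the Northern Hemisphere the Coriolis force deflects motion to the right, so the geostrophic wind blows 90° to the right of the pressure-gradient force (low pressure on the left).
Rotating 315° by 90° clockwise gives 045° — the wind blows toward the northeast.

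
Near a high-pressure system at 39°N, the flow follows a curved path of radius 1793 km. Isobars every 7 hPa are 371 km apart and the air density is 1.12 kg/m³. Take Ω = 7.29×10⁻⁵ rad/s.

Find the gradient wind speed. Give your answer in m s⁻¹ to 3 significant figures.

21.1 m s⁻¹

Coriolis parameter at 39°N:
f = 2Ω sin φ = 2 × 7.29×10⁻⁵ × sin 39° = 9.18×10⁻⁵ s⁻¹
Pressure gradient: |∂P/∂n| = 700 Pa / 371000 m = 1.89×10⁻³ Pa/m
Geostrophic speed: V_g = |∂P/∂n|/(fρ) = 1.89×10⁻³/(9.18×10⁻⁵ × 1.12) = 18.4 m/s
Around a high, pressure-gradient force acts outward with centrifugal, so Coriolis balances both:
fV = (1/ρ)|∂P/∂n| + V²/R  →  V² − fR·V + fR·V_g = 0
With fR = 9.18×10⁻⁵ × 1793×10³ m = 165 m/s:
V = [fR − √((fR)² − 4 fR V_g)]/2 = [165 − √(165² − 4×165×18.4)]/2 = 21.1 m/s
Supergeostrophic (V > V_g = 18.4 m/s), as expected around a high.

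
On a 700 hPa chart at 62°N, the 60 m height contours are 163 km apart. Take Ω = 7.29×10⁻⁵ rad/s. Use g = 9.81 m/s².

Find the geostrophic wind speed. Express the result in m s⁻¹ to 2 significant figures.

Coriolis parameter at 62°N:
f = 2Ω sin φ = 2 × 7.29×10⁻⁵ × sin 62° = 1.29×10⁻⁴ s⁻¹
Height gradient: |∂Z/∂n| = 60 m / 163000 m = 3.68×10⁻⁴
On a pressure surface, geostrophic balance gives V_g = (g/f)|∂Z/∂n|:
V_g = 9.81 × 3.68×10⁻⁴ / 1.29×10⁻⁴ = 28.1 m/s

28 m s⁻¹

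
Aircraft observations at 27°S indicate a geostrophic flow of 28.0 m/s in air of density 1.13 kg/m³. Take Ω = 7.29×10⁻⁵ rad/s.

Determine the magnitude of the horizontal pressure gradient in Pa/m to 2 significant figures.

2.1×10⁻³ Pa/m

Coriolis parameter at 27°S:
f = 2Ω sin φ = 2 × 7.29×10⁻⁵ × sin 27° = 6.62×10⁻⁵ s⁻¹
Geostrophic balance rearranged: |∂P/∂n| = f ρ V_g
|∂P/∂n| = 6.62×10⁻⁵ × 1.13 × 28.0 = 2.09×10⁻³ Pa/m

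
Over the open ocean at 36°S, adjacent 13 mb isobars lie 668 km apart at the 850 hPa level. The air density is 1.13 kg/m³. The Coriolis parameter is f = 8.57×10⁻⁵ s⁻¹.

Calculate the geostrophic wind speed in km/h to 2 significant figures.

Pressure gradient: |∂P/∂n| = 1300 Pa / 668000 m = 1.95×10⁻³ Pa/m
Geostrophic balance (pressure-gradient force = Coriolis force):
V_g = (1/(fρ)) |∂P/∂n| = 1.95×10⁻³ / (8.57×10⁻⁵ × 1.13) = 20.1 m/s
Converting: 20.1 m/s × 3.6 = 72 km/h

72 km/h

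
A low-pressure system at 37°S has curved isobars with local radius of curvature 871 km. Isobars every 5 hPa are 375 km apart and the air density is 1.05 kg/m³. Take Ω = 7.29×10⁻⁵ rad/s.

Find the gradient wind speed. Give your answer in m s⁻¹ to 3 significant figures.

12.4 m s⁻¹

Coriolis parameter at 37°S:
f = 2Ω sin φ = 2 × 7.29×10⁻⁵ × sin 37° = 8.77×10⁻⁵ s⁻¹
Pressure gradient: |∂P/∂n| = 500 Pa / 375000 m = 1.33×10⁻³ Pa/m
Geostrophic speed: V_g = |∂P/∂n|/(fρ) = 1.33×10⁻³/(8.77×10⁻⁵ × 1.05) = 14.5 m/s
Around a low, centrifugal force acts outward with Coriolis, so pressure-gradient force balances both:
(1/ρ)|∂P/∂n| = fV + V²/R  →  V² + fR·V − fR·V_g = 0
With fR = 8.77×10⁻⁵ × 871×10³ m = 76.4 m/s:
V = [−fR + √((fR)² + 4 fR V_g)]/2 = [−76.4 + √(76.4² + 4×76.4×14.5)]/2 = 12.4 m/s
Subgeostrophic (V < V_g = 14.5 m/s), as expected around a low.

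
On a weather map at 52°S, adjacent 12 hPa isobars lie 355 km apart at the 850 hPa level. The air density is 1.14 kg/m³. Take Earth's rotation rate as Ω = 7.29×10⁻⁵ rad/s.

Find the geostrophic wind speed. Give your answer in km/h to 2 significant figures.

Coriolis parameter at 52°S:
f = 2Ω sin φ = 2 × 7.29×10⁻⁵ × sin 52° = 1.15×10⁻⁴ s⁻¹
Pressure gradient: |∂P/∂n| = 1200 Pa / 355000 m = 3.38×10⁻³ Pa/m
Geostrophic balance (pressure-gradient force = Coriolis force):
V_g = (1/(fρ)) |∂P/∂n| = 3.38×10⁻³ / (1.15×10⁻⁴ × 1.14) = 25.8 m/s
Converting: 25.8 m/s × 3.6 = 93 km/h

93 km/h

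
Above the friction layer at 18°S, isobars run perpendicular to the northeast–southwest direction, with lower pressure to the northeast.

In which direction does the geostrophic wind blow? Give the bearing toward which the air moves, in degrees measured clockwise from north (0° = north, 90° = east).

315°

The pressure-gradient force points toward the northeast (bearing 045°).
Geostrophic balance: in the Southern Hemisphere the Coriolis force deflects motion to the left, so the geostrophic wind blows 90° to the left of the pressure-gradient force (low pressure on the right).
Rotating 045° by 90° counterclockwise gives 315° — the wind blows toward the northwest.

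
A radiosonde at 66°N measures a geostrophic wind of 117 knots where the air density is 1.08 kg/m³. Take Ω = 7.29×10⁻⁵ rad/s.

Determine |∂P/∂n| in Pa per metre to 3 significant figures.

8.66×10⁻³ Pa/m

Coriolis parameter at 66°N:
f = 2Ω sin φ = 2 × 7.29×10⁻⁵ × sin 66° = 1.33×10⁻⁴ s⁻¹
Wind speed in SI: 117 knots = 60.2 m/s
Geostrophic balance rearranged: |∂P/∂n| = f ρ V_g
|∂P/∂n| = 1.33×10⁻⁴ × 1.08 × 60.2 = 8.66×10⁻³ Pa/m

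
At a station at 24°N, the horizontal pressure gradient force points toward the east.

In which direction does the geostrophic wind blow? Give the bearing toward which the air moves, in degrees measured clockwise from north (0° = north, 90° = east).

The pressure-gradient force points toward the east (bearing 090°).
Geostrophic balance: in the Northern Hemisphere the Coriolis force deflects motion to the right, so the geostrophic wind blows 90° to the right of the pressure-gradient force (low pressure on the left).
Rotating 090° by 90° clockwise gives 180° — the wind blows toward the south.

180°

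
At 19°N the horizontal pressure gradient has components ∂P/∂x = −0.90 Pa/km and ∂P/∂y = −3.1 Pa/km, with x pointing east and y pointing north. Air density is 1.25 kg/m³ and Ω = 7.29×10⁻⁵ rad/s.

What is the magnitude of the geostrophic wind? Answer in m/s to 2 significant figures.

Coriolis parameter at 19°N:
f = 2Ω sin φ = 2 × 7.29×10⁻⁵ × sin 19° = 4.75×10⁻⁵ s⁻¹
Component geostrophic relations (x east, y north):
u_g = −(1/(fρ)) ∂P/∂y,  v_g = (1/(fρ)) ∂P/∂x
u_g = −(−3.1×10⁻³)/(4.75×10⁻⁵ × 1.25) = 52.2 m/s;  v_g = (−0.90×10⁻³)/(4.75×10⁻⁵ × 1.25) = −15.2 m/s
|V_g| = √(u_g² + v_g²) = 54.4 m/s

54 m/s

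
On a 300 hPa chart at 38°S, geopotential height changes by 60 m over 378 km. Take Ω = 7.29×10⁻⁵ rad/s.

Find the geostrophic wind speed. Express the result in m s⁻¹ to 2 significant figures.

Coriolis parameter at 38°S:
f = 2Ω sin φ = 2 × 7.29×10⁻⁵ × sin 38° = 8.98×10⁻⁵ s⁻¹
Height gradient: |∂Z/∂n| = 60 m / 378000 m = 1.59×10⁻⁴
On a pressure surface, geostrophic balance gives V_g = (g/f)|∂Z/∂n|:
V_g = 9.81 × 1.59×10⁻⁴ / 8.98×10⁻⁵ = 17.3 m/s

17 m s⁻¹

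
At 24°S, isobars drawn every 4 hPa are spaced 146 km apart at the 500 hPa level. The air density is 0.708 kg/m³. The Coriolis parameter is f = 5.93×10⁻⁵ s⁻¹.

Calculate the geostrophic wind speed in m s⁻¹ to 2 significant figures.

65 m s⁻¹

Pressure gradient: |∂P/∂n| = 400 Pa / 146000 m = 2.74×10⁻³ Pa/m
Geostrophic balance (pressure-gradient force = Coriolis force):
V_g = (1/(fρ)) |∂P/∂n| = 2.74×10⁻³ / (5.93×10⁻⁵ × 0.708) = 65.3 m/s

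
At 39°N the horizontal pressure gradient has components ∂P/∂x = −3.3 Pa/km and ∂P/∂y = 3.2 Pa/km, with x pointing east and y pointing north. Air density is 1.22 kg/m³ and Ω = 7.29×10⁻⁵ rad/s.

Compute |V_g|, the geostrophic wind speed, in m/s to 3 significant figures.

Coriolis parameter at 39°N:
f = 2Ω sin φ = 2 × 7.29×10⁻⁵ × sin 39° = 9.18×10⁻⁵ s⁻¹
Component geostrophic relations (x east, y north):
u_g = −(1/(fρ)) ∂P/∂y,  v_g = (1/(fρ)) ∂P/∂x
u_g = −(3.2×10⁻³)/(9.18×10⁻⁵ × 1.22) = −28.6 m/s;  v_g = (−3.3×10⁻³)/(9.18×10⁻⁵ × 1.22) = −29.5 m/s
|V_g| = √(u_g² + v_g²) = 41.1 m/s

41.1 m/s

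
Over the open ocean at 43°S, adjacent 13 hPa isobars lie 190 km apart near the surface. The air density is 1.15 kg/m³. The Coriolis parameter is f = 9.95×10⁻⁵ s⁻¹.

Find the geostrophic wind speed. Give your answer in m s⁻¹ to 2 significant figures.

Pressure gradient: |∂P/∂n| = 1300 Pa / 190000 m = 6.84×10⁻³ Pa/m
Geostrophic balance (pressure-gradient force = Coriolis force):
V_g = (1/(fρ)) |∂P/∂n| = 6.84×10⁻³ / (9.95×10⁻⁵ × 1.15) = 59.8 m/s

60 m s⁻¹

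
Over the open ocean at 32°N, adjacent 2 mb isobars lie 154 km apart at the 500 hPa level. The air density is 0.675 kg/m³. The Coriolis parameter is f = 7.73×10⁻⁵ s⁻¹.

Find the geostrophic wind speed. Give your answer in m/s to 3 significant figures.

24.9 m/s

Pressure gradient: |∂P/∂n| = 200 Pa / 154000 m = 1.30×10⁻³ Pa/m
Geostrophic balance (pressure-gradient force = Coriolis force):
V_g = (1/(fρ)) |∂P/∂n| = 1.30×10⁻³ / (7.73×10⁻⁵ × 0.675) = 24.9 m/s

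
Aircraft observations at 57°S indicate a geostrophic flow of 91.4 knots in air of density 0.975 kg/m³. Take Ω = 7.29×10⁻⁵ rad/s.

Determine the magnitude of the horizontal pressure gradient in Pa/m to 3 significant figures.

5.61×10⁻³ Pa/m

Coriolis parameter at 57°S:
f = 2Ω sin φ = 2 × 7.29×10⁻⁵ × sin 57° = 1.22×10⁻⁴ s⁻¹
Wind speed in SI: 91.4 knots = 47.0 m/s
Geostrophic balance rearranged: |∂P/∂n| = f ρ V_g
|∂P/∂n| = 1.22×10⁻⁴ × 0.975 × 47.0 = 5.61×10⁻³ Pa/m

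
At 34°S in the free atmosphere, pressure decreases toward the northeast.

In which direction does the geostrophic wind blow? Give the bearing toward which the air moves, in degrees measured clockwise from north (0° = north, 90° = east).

The pressure-gradient force points toward the northeast (bearing 045°).
Geostrophic balance: in the Southern Hemisphere the Coriolis force deflects motion to the left, so the geostrophic wind blows 90° to the left of the pressure-gradient force (low pressure on the right).
Rotating 045° by 90° counterclockwise gives 315° — the wind blows toward the northwest.

315°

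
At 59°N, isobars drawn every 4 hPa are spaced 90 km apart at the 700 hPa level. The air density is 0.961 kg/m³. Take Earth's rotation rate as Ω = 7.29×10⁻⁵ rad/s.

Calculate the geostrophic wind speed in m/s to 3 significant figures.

37.0 m/s

Coriolis parameter at 59°N:
f = 2Ω sin φ = 2 × 7.29×10⁻⁵ × sin 59° = 1.25×10⁻⁴ s⁻¹
Pressure gradient: |∂P/∂n| = 400 Pa / 90000 m = 4.44×10⁻³ Pa/m
Geostrophic balance (pressure-gradient force = Coriolis force):
V_g = (1/(fρ)) |∂P/∂n| = 4.44×10⁻³ / (1.25×10⁻⁴ × 0.961) = 37.0 m/s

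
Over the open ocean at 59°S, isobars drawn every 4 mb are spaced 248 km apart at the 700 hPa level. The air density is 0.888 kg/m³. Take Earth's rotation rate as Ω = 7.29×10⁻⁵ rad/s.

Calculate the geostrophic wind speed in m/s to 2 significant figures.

15 m/s

Coriolis parameter at 59°S:
f = 2Ω sin φ = 2 × 7.29×10⁻⁵ × sin 59° = 1.25×10⁻⁴ s⁻¹
Pressure gradient: |∂P/∂n| = 400 Pa / 248000 m = 1.61×10⁻³ Pa/m
Geostrophic balance (pressure-gradient force = Coriolis force):
V_g = (1/(fρ)) |∂P/∂n| = 1.61×10⁻³ / (1.25×10⁻⁴ × 0.888) = 14.5 m/s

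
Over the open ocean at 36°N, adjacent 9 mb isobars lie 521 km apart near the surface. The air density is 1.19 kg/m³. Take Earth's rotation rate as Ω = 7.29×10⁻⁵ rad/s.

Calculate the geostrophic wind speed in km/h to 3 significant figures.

Coriolis parameter at 36°N:
f = 2Ω sin φ = 2 × 7.29×10⁻⁵ × sin 36° = 8.57×10⁻⁵ s⁻¹
Pressure gradient: |∂P/∂n| = 900 Pa / 521000 m = 1.73×10⁻³ Pa/m
Geostrophic balance (pressure-gradient force = Coriolis force):
V_g = (1/(fρ)) |∂P/∂n| = 1.73×10⁻³ / (8.57×10⁻⁵ × 1.19) = 16.9 m/s
Converting: 16.9 m/s × 3.6 = 61.0 km/h

61.0 km/h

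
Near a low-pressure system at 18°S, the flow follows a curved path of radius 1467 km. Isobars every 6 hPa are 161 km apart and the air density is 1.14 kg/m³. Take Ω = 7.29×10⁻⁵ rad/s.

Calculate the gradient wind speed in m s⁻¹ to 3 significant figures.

43.7 m s⁻¹

Coriolis parameter at 18°S:
f = 2Ω sin φ = 2 × 7.29×10⁻⁵ × sin 18° = 4.51×10⁻⁵ s⁻¹
Pressure gradient: |∂P/∂n| = 600 Pa / 161000 m = 3.73×10⁻³ Pa/m
Geostrophic speed: V_g = |∂P/∂n|/(fρ) = 3.73×10⁻³/(4.51×10⁻⁵ × 1.14) = 72.6 m/s
Around a low, centrifugal force acts outward with Coriolis, so pressure-gradient force balances both:
(1/ρ)|∂P/∂n| = fV + V²/R  →  V² + fR·V − fR·V_g = 0
With fR = 4.51×10⁻⁵ × 1467×10³ m = 66.1 m/s:
V = [−fR + √((fR)² + 4 fR V_g)]/2 = [−66.1 + √(66.1² + 4×66.1×72.6)]/2 = 43.7 m/s
Subgeostrophic (V < V_g = 72.6 m/s), as expected around a low.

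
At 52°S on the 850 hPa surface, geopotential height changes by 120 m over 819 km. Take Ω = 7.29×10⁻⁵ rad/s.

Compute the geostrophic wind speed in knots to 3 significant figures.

24.3 knots

Coriolis parameter at 52°S:
f = 2Ω sin φ = 2 × 7.29×10⁻⁵ × sin 52° = 1.15×10⁻⁴ s⁻¹
Height gradient: |∂Z/∂n| = 120 m / 819000 m = 1.47×10⁻⁴
On a pressure surface, geostrophic balance gives V_g = (g/f)|∂Z/∂n|:
V_g = 9.81 × 1.47×10⁻⁴ / 1.15×10⁻⁴ = 12.5 m/s
Converting: 12.5 m/s × 1.944 = 24.3 knots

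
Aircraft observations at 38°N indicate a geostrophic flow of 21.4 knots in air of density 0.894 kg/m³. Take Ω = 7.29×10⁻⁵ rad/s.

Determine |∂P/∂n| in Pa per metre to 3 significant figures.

Coriolis parameter at 38°N:
f = 2Ω sin φ = 2 × 7.29×10⁻⁵ × sin 38° = 8.98×10⁻⁵ s⁻¹
Wind speed in SI: 21.4 knots = 11.0 m/s
Geostrophic balance rearranged: |∂P/∂n| = f ρ V_g
|∂P/∂n| = 8.98×10⁻⁵ × 0.894 × 11.0 = 8.83×10⁻⁴ Pa/m

8.83×10⁻⁴ Pa/m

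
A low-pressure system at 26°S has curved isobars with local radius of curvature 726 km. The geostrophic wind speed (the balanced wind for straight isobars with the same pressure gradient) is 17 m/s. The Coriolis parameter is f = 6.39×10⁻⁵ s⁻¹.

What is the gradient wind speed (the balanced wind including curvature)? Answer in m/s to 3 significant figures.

13.2 m/s

Around a low, centrifugal force acts outward with Coriolis, so pressure-gradient force balances both:
(1/ρ)|∂P/∂n| = fV + V²/R  →  V² + fR·V − fR·V_g = 0
With fR = 6.39×10⁻⁵ × 726×10³ m = 46.4 m/s:
V = [−fR + √((fR)² + 4 fR V_g)]/2 = [−46.4 + √(46.4² + 4×46.4×17)]/2 = 13.2 m/s
Subgeostrophic (V < V_g = 17 m/s), as expected around a low.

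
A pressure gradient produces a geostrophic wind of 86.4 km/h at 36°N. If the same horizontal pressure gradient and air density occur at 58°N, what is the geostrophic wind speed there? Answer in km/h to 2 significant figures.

With the same pressure gradient and density, V_g ∝ 1/f ∝ 1/sin φ.
V₂ = V₁ · sin φ₁ / sin φ₂ = 86.4 × sin 36° / sin 58°
V₂ = 86.4 × 0.5878/0.8480 = 60 km/h

60 km/h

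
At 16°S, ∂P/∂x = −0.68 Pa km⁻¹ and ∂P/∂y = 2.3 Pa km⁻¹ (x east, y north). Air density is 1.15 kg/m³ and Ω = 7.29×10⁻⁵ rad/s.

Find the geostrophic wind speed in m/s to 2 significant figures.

Coriolis parameter at 16°S:
f = 2Ω sin φ = 2 × 7.29×10⁻⁵ × sin 16° = 4.02×10⁻⁵ s⁻¹
In the Southern Hemisphere f is negative: f = −4.02×10⁻⁵ s⁻¹.
Component geostrophic relations (x east, y north):
u_g = −(1/(fρ)) ∂P/∂y,  v_g = (1/(fρ)) ∂P/∂x
u_g = −(2.3×10⁻³)/(−4.02×10⁻⁵ × 1.15) = 49.8 m/s;  v_g = (−0.68×10⁻³)/(−4.02×10⁻⁵ × 1.15) = 14.7 m/s
|V_g| = √(u_g² + v_g²) = 51.9 m/s

52 m/s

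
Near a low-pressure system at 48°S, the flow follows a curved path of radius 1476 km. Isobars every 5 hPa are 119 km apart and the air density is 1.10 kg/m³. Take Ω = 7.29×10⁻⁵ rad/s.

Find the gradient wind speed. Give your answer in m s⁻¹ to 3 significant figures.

Coriolis parameter at 48°S:
f = 2Ω sin φ = 2 × 7.29×10⁻⁵ × sin 48° = 1.08×10⁻⁴ s⁻¹
Pressure gradient: |∂P/∂n| = 500 Pa / 119000 m = 4.20×10⁻³ Pa/m
Geostrophic speed: V_g = |∂P/∂n|/(fρ) = 4.20×10⁻³/(1.08×10⁻⁴ × 1.10) = 35.3 m/s
Around a low, centrifugal force acts outward with Coriolis, so pressure-gradient force balances both:
(1/ρ)|∂P/∂n| = fV + V²/R  →  V² + fR·V − fR·V_g = 0
With fR = 1.08×10⁻⁴ × 1476×10³ m = 160 m/s:
V = [−fR + √((fR)² + 4 fR V_g)]/2 = [−160 + √(160² + 4×160×35.3)]/2 = 29.7 m/s
Subgeostrophic (V < V_g = 35.3 m/s), as expected around a low.

29.7 m s⁻¹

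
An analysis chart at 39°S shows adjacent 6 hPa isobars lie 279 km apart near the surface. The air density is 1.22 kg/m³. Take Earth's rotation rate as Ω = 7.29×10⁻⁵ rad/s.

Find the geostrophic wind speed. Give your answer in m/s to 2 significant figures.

19 m/s

Coriolis parameter at 39°S:
f = 2Ω sin φ = 2 × 7.29×10⁻⁵ × sin 39° = 9.18×10⁻⁵ s⁻¹
Pressure gradient: |∂P/∂n| = 600 Pa / 279000 m = 2.15×10⁻³ Pa/m
Geostrophic balance (pressure-gradient force = Coriolis force):
V_g = (1/(fρ)) |∂P/∂n| = 2.15×10⁻³ / (9.18×10⁻⁵ × 1.22) = 19.2 m/s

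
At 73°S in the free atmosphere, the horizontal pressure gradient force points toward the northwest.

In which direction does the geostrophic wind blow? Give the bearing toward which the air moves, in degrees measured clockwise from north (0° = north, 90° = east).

The pressure-gradient force points toward the northwest (bearing 315°).
Geostrophic balance: in the Southern Hemisphere the Coriolis force deflects motion to the left, so the geostrophic wind blows 90° to the left of the pressure-gradient force (low pressure on the right).
Rotating 315° by 90° counterclockwise gives 225° — the wind blows toward the southwest.

225°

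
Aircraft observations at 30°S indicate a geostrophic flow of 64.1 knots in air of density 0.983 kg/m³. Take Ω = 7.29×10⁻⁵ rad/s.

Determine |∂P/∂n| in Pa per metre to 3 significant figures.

Coriolis parameter at 30°S:
f = 2Ω sin φ = 2 × 7.29×10⁻⁵ × sin 30° = 7.29×10⁻⁵ s⁻¹
Wind speed in SI: 64.1 knots = 33.0 m/s
Geostrophic balance rearranged: |∂P/∂n| = f ρ V_g
|∂P/∂n| = 7.29×10⁻⁵ × 0.983 × 33.0 = 2.36×10⁻³ Pa/m

2.36×10⁻³ Pa/m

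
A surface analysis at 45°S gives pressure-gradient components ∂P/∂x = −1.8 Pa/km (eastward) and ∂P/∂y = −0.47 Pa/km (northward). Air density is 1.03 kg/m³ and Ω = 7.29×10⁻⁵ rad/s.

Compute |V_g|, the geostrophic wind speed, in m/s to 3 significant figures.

Coriolis parameter at 45°S:
f = 2Ω sin φ = 2 × 7.29×10⁻⁵ × sin 45° = 1.03×10⁻⁴ s⁻¹
In the Southern Hemisphere f is negative: f = −1.03×10⁻⁴ s⁻¹.
Component geostrophic relations (x east, y north):
u_g = −(1/(fρ)) ∂P/∂y,  v_g = (1/(fρ)) ∂P/∂x
u_g = −(−0.47×10⁻³)/(−1.03×10⁻⁴ × 1.03) = −4.43 m/s;  v_g = (−1.8×10⁻³)/(−1.03×10⁻⁴ × 1.03) = 17.0 m/s
|V_g| = √(u_g² + v_g²) = 17.5 m/s

17.5 m/s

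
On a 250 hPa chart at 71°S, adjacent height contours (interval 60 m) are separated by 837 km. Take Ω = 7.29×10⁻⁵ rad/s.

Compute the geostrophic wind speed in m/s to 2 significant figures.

Coriolis parameter at 71°S:
f = 2Ω sin φ = 2 × 7.29×10⁻⁵ × sin 71° = 1.38×10⁻⁴ s⁻¹
Height gradient: |∂Z/∂n| = 60 m / 837000 m = 7.17×10⁻⁵
On a pressure surface, geostrophic balance gives V_g = (g/f)|∂Z/∂n|:
V_g = 9.81 × 7.17×10⁻⁵ / 1.38×10⁻⁴ = 5.10 m/s

5.1 m/s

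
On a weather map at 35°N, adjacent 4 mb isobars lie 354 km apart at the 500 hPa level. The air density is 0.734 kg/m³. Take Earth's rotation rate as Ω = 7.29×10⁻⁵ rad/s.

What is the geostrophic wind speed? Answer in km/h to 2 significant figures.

66 km/h

Coriolis parameter at 35°N:
f = 2Ω sin φ = 2 × 7.29×10⁻⁵ × sin 35° = 8.36×10⁻⁵ s⁻¹
Pressure gradient: |∂P/∂n| = 400 Pa / 354000 m = 1.13×10⁻³ Pa/m
Geostrophic balance (pressure-gradient force = Coriolis force):
V_g = (1/(fρ)) |∂P/∂n| = 1.13×10⁻³ / (8.36×10⁻⁵ × 0.734) = 18.4 m/s
Converting: 18.4 m/s × 3.6 = 66 km/h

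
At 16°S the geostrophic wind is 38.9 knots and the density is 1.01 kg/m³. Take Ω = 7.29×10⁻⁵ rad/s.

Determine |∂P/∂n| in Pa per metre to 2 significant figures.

8.1×10⁻⁴ Pa/m

Coriolis parameter at 16°S:
f = 2Ω sin φ = 2 × 7.29×10⁻⁵ × sin 16° = 4.02×10⁻⁵ s⁻¹
Wind speed in SI: 38.9 knots = 20.0 m/s
Geostrophic balance rearranged: |∂P/∂n| = f ρ V_g
|∂P/∂n| = 4.02×10⁻⁵ × 1.01 × 20.0 = 8.12×10⁻⁴ Pa/m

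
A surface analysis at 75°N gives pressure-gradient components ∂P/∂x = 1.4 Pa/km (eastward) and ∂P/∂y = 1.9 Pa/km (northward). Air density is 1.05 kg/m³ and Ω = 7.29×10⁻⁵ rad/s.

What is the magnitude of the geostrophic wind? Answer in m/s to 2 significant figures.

16 m/s

Coriolis parameter at 75°N:
f = 2Ω sin φ = 2 × 7.29×10⁻⁵ × sin 75° = 1.41×10⁻⁴ s⁻¹
Component geostrophic relations (x east, y north):
u_g = −(1/(fρ)) ∂P/∂y,  v_g = (1/(fρ)) ∂P/∂x
u_g = −(1.9×10⁻³)/(1.41×10⁻⁴ × 1.05) = −12.8 m/s;  v_g = (1.4×10⁻³)/(1.41×10⁻⁴ × 1.05) = 9.47 m/s
|V_g| = √(u_g² + v_g²) = 16.0 m/s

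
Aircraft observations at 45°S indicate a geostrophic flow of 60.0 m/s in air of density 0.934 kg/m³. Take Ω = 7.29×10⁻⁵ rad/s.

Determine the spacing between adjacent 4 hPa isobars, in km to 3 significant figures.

Coriolis parameter at 45°S:
f = 2Ω sin φ = 2 × 7.29×10⁻⁵ × sin 45° = 1.03×10⁻⁴ s⁻¹
Geostrophic balance rearranged: |∂P/∂n| = f ρ V_g
|∂P/∂n| = 1.03×10⁻⁴ × 0.934 × 60.0 = 5.78×10⁻³ Pa/m
Isobar spacing: Δn = ΔP/|∂P/∂n| = 400 Pa / 5.78×10⁻³ Pa/m = 69234 m ≈ 69.2 km

69.2 km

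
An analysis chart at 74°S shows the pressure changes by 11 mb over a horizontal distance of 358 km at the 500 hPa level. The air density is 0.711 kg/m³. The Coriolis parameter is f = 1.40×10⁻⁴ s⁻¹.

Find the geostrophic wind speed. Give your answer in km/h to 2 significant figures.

110 km/h

Pressure gradient: |∂P/∂n| = 1100 Pa / 358000 m = 3.07×10⁻³ Pa/m
Geostrophic balance (pressure-gradient force = Coriolis force):
V_g = (1/(fρ)) |∂P/∂n| = 3.07×10⁻³ / (1.40×10⁻⁴ × 0.711) = 30.9 m/s
Converting: 30.9 m/s × 3.6 = 110 km/h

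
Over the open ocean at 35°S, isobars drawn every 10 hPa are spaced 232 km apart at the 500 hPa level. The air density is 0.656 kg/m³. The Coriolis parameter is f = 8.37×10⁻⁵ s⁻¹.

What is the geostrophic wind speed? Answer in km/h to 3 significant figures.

283 km/h

Pressure gradient: |∂P/∂n| = 1000 Pa / 232000 m = 4.31×10⁻³ Pa/m
Geostrophic balance (pressure-gradient force = Coriolis force):
V_g = (1/(fρ)) |∂P/∂n| = 4.31×10⁻³ / (8.37×10⁻⁵ × 0.656) = 78.5 m/s
Converting: 78.5 m/s × 3.6 = 283 km/h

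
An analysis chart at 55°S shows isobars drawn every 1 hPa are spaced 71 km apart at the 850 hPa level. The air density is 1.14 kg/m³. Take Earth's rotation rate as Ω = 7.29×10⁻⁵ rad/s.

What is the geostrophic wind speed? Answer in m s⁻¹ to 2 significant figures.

Coriolis parameter at 55°S:
f = 2Ω sin φ = 2 × 7.29×10⁻⁵ × sin 55° = 1.19×10⁻⁴ s⁻¹
Pressure gradient: |∂P/∂n| = 100 Pa / 71000 m = 1.41×10⁻³ Pa/m
Geostrophic balance (pressure-gradient force = Coriolis force):
V_g = (1/(fρ)) |∂P/∂n| = 1.41×10⁻³ / (1.19×10⁻⁴ × 1.14) = 10.3 m/s

10 m s⁻¹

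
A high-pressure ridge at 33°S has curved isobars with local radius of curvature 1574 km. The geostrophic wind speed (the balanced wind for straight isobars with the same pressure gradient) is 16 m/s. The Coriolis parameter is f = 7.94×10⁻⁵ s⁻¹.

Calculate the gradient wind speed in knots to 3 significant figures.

Around a high, pressure-gradient force acts outward with centrifugal, so Coriolis balances both:
fV = (1/ρ)|∂P/∂n| + V²/R  →  V² − fR·V + fR·V_g = 0
With fR = 7.94×10⁻⁵ × 1574×10³ m = 125 m/s:
V = [fR − √((fR)² − 4 fR V_g)]/2 = [125 − √(125² − 4×125×16)]/2 = 18.8 m/s
Supergeostrophic (V > V_g = 16 m/s), as expected around a high.
Converting: 18.8 m/s × 1.944 = 36.6 knots

36.6 knots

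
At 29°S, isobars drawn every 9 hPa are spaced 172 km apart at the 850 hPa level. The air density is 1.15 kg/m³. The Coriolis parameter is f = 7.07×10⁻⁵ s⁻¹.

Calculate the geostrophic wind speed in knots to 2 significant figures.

130 knots

Pressure gradient: |∂P/∂n| = 900 Pa / 172000 m = 5.23×10⁻³ Pa/m
Geostrophic balance (pressure-gradient force = Coriolis force):
V_g = (1/(fρ)) |∂P/∂n| = 5.23×10⁻³ / (7.07×10⁻⁵ × 1.15) = 64.4 m/s
Converting: 64.4 m/s × 1.944 = 130 knots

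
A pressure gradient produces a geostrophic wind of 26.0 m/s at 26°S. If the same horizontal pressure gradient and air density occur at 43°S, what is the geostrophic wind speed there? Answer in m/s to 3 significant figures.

With the same pressure gradient and density, V_g ∝ 1/f ∝ 1/sin φ.
V₂ = V₁ · sin φ₁ / sin φ₂ = 26.0 × sin 26° / sin 43°
V₂ = 26.0 × 0.4384/0.6820 = 16.7 m/s

16.7 m/s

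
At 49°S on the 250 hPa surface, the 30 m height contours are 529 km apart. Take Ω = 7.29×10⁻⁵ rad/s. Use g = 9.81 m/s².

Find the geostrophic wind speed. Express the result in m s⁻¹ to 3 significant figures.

Coriolis parameter at 49°S:
f = 2Ω sin φ = 2 × 7.29×10⁻⁵ × sin 49° = 1.10×10⁻⁴ s⁻¹
Height gradient: |∂Z/∂n| = 30 m / 529000 m = 5.67×10⁻⁵
On a pressure surface, geostrophic balance gives V_g = (g/f)|∂Z/∂n|:
V_g = 9.81 × 5.67×10⁻⁵ / 1.10×10⁻⁴ = 5.06 m/s

5.06 m s⁻¹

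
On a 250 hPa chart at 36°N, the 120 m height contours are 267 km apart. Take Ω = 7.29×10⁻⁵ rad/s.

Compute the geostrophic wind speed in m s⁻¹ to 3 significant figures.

Coriolis parameter at 36°N:
f = 2Ω sin φ = 2 × 7.29×10⁻⁵ × sin 36° = 8.57×10⁻⁵ s⁻¹
Height gradient: |∂Z/∂n| = 120 m / 267000 m = 4.49×10⁻⁴
On a pressure surface, geostrophic balance gives V_g = (g/f)|∂Z/∂n|:
V_g = 9.81 × 4.49×10⁻⁴ / 8.57×10⁻⁵ = 51.4 m/s

51.4 m s⁻¹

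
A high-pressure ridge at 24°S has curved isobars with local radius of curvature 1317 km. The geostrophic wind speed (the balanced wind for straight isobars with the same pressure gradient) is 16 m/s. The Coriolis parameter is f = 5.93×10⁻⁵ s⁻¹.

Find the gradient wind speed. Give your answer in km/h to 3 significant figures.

Around a high, pressure-gradient force acts outward with centrifugal, so Coriolis balances both:
fV = (1/ρ)|∂P/∂n| + V²/R  →  V² − fR·V + fR·V_g = 0
With fR = 5.93×10⁻⁵ × 1317×10³ m = 78.1 m/s:
V = [fR − √((fR)² − 4 fR V_g)]/2 = [78.1 − √(78.1² − 4×78.1×16)]/2 = 22.5 m/s
Supergeostrophic (V > V_g = 16 m/s), as expected around a high.
Converting: 22.5 m/s × 3.6 = 80.8 km/h

80.8 km/h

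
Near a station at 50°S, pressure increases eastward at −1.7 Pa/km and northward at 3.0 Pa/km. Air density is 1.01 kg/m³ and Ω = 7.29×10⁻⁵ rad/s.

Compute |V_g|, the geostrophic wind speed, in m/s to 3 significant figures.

30.6 m/s

Coriolis parameter at 50°S:
f = 2Ω sin φ = 2 × 7.29×10⁻⁵ × sin 50° = 1.12×10⁻⁴ s⁻¹
In the Southern Hemisphere f is negative: f = −1.12×10⁻⁴ s⁻¹.
Component geostrophic relations (x east, y north):
u_g = −(1/(fρ)) ∂P/∂y,  v_g = (1/(fρ)) ∂P/∂x
u_g = −(3.0×10⁻³)/(−1.12×10⁻⁴ × 1.01) = 26.6 m/s;  v_g = (−1.7×10⁻³)/(−1.12×10⁻⁴ × 1.01) = 15.1 m/s
|V_g| = √(u_g² + v_g²) = 30.6 m/s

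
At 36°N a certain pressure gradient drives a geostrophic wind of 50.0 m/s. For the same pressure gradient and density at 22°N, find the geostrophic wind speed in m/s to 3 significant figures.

78.5 m/s

With the same pressure gradient and density, V_g ∝ 1/f ∝ 1/sin φ.
V₂ = V₁ · sin φ₁ / sin φ₂ = 50.0 × sin 36° / sin 22°
V₂ = 50.0 × 0.5878/0.3746 = 78.5 m/s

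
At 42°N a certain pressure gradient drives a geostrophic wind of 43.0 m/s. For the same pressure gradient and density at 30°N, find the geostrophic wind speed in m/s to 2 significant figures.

With the same pressure gradient and density, V_g ∝ 1/f ∝ 1/sin φ.
V₂ = V₁ · sin φ₁ / sin φ₂ = 43.0 × sin 42° / sin 30°
V₂ = 43.0 × 0.6691/0.5000 = 58 m/s

58 m/s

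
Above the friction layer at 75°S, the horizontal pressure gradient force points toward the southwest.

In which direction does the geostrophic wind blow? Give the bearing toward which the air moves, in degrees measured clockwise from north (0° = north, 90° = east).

135°

The pressure-gradient force points toward the southwest (bearing 225°).
Geostrophic balance: in the Southern Hemisphere the Coriolis force deflects motion to the left, so the geostrophic wind blows 90° to the left of the pressure-gradient force (low pressure on the right).
Rotating 225° by 90° counterclockwise gives 135° — the wind blows toward the southeast.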